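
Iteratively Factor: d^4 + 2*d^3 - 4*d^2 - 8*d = (d + 2)*(d^3 - 4*d) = (d - 2)*(d + 2)*(d^2 + 2*d) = d*(d - 2)*(d + 2)*(d + 2)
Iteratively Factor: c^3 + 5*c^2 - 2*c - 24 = (c - 2)*(c^2 + 7*c + 12) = (c - 2)*(c + 3)*(c + 4)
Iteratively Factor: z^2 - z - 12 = (z + 3)*(z - 4)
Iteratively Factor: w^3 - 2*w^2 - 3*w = (w + 1)*(w^2 - 3*w) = (w - 3)*(w + 1)*(w)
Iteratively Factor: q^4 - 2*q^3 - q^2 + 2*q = (q)*(q^3 - 2*q^2 - q + 2) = q*(q + 1)*(q^2 - 3*q + 2) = q*(q - 1)*(q + 1)*(q - 2)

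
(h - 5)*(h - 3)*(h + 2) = h^3 - 6*h^2 - h + 30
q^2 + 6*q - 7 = (q - 1)*(q + 7)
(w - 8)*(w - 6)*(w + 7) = w^3 - 7*w^2 - 50*w + 336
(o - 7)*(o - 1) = o^2 - 8*o + 7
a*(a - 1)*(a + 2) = a^3 + a^2 - 2*a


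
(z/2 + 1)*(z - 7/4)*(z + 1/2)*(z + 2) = z^4/2 + 11*z^3/8 - 15*z^2/16 - 17*z/4 - 7/4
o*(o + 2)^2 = o^3 + 4*o^2 + 4*o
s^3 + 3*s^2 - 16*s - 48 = (s - 4)*(s + 3)*(s + 4)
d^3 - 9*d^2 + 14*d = d*(d - 7)*(d - 2)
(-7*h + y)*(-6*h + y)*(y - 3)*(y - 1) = 42*h^2*y^2 - 168*h^2*y + 126*h^2 - 13*h*y^3 + 52*h*y^2 - 39*h*y + y^4 - 4*y^3 + 3*y^2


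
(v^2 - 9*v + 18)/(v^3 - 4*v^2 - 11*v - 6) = (v - 3)/(v^2 + 2*v + 1)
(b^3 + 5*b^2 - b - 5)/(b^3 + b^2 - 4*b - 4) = (b^2 + 4*b - 5)/(b^2 - 4)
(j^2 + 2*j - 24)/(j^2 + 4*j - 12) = (j - 4)/(j - 2)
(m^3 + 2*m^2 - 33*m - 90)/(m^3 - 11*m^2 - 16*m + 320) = (m^2 - 3*m - 18)/(m^2 - 16*m + 64)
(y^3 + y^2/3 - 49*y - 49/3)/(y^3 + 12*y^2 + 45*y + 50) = (3*y^3 + y^2 - 147*y - 49)/(3*(y^3 + 12*y^2 + 45*y + 50))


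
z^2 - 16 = (z - 4)*(z + 4)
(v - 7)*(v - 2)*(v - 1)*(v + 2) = v^4 - 8*v^3 + 3*v^2 + 32*v - 28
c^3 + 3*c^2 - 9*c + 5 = (c - 1)^2*(c + 5)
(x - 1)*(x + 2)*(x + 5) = x^3 + 6*x^2 + 3*x - 10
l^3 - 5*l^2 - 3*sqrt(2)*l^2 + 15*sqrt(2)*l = l*(l - 5)*(l - 3*sqrt(2))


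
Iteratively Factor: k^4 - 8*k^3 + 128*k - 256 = (k - 4)*(k^3 - 4*k^2 - 16*k + 64) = (k - 4)*(k + 4)*(k^2 - 8*k + 16) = (k - 4)^2*(k + 4)*(k - 4)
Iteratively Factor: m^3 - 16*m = (m - 4)*(m^2 + 4*m) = (m - 4)*(m + 4)*(m)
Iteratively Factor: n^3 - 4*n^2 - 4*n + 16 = (n + 2)*(n^2 - 6*n + 8) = (n - 2)*(n + 2)*(n - 4)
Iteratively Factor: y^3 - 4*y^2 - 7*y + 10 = (y + 2)*(y^2 - 6*y + 5) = (y - 5)*(y + 2)*(y - 1)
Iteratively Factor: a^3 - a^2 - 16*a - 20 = (a + 2)*(a^2 - 3*a - 10) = (a - 5)*(a + 2)*(a + 2)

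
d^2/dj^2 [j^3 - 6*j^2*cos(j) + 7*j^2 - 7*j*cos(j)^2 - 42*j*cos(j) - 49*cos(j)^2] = 6*j^2*cos(j) + 24*j*sin(j) + 42*j*cos(j) + 14*j*cos(2*j) + 6*j + 84*sin(j) + 14*sin(2*j) - 12*cos(j) + 98*cos(2*j) + 14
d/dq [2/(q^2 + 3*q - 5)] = 2*(-2*q - 3)/(q^2 + 3*q - 5)^2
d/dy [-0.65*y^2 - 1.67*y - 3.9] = -1.3*y - 1.67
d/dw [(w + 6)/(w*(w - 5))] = (-w^2 - 12*w + 30)/(w^2*(w^2 - 10*w + 25))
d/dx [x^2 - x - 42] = 2*x - 1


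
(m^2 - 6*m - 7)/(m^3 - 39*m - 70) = (m + 1)/(m^2 + 7*m + 10)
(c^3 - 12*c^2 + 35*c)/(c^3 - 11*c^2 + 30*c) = (c - 7)/(c - 6)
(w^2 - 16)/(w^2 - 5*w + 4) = (w + 4)/(w - 1)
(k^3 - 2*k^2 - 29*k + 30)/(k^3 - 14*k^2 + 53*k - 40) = (k^2 - k - 30)/(k^2 - 13*k + 40)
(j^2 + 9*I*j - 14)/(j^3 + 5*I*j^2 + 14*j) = (j + 2*I)/(j*(j - 2*I))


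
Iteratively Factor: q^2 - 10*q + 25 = (q - 5)*(q - 5)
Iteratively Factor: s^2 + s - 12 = (s + 4)*(s - 3)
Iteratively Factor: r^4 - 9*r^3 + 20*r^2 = (r)*(r^3 - 9*r^2 + 20*r) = r*(r - 4)*(r^2 - 5*r) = r^2*(r - 4)*(r - 5)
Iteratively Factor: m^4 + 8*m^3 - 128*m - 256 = (m + 4)*(m^3 + 4*m^2 - 16*m - 64) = (m - 4)*(m + 4)*(m^2 + 8*m + 16) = (m - 4)*(m + 4)^2*(m + 4)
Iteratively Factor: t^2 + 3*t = (t + 3)*(t)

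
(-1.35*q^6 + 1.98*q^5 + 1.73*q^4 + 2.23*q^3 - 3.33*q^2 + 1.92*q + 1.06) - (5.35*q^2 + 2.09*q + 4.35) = -1.35*q^6 + 1.98*q^5 + 1.73*q^4 + 2.23*q^3 - 8.68*q^2 - 0.17*q - 3.29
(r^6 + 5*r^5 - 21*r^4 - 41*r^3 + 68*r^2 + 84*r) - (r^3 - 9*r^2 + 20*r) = r^6 + 5*r^5 - 21*r^4 - 42*r^3 + 77*r^2 + 64*r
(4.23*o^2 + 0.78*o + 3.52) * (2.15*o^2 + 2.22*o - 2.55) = 9.0945*o^4 + 11.0676*o^3 - 1.4869*o^2 + 5.8254*o - 8.976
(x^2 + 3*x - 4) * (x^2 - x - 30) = x^4 + 2*x^3 - 37*x^2 - 86*x + 120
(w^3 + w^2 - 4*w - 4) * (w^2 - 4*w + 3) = w^5 - 3*w^4 - 5*w^3 + 15*w^2 + 4*w - 12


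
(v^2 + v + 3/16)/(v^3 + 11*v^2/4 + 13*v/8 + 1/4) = (4*v + 3)/(2*(2*v^2 + 5*v + 2))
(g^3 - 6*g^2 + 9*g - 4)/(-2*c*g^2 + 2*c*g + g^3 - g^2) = (-g^2 + 5*g - 4)/(g*(2*c - g))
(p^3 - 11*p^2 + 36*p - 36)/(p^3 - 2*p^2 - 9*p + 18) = (p - 6)/(p + 3)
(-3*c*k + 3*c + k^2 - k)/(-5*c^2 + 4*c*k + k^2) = (-3*c*k + 3*c + k^2 - k)/(-5*c^2 + 4*c*k + k^2)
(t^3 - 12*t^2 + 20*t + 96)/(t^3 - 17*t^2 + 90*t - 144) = (t + 2)/(t - 3)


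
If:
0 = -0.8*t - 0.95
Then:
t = -1.19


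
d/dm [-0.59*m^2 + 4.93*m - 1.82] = 4.93 - 1.18*m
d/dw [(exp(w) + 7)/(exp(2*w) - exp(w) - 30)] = (-(exp(w) + 7)*(2*exp(w) - 1) + exp(2*w) - exp(w) - 30)*exp(w)/(-exp(2*w) + exp(w) + 30)^2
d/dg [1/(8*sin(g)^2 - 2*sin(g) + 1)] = 2*(1 - 8*sin(g))*cos(g)/(8*sin(g)^2 - 2*sin(g) + 1)^2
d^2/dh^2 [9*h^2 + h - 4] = 18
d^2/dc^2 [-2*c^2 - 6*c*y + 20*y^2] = -4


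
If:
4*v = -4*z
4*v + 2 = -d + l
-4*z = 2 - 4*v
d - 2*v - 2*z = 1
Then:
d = 1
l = 4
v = 1/4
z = -1/4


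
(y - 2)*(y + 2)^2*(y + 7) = y^4 + 9*y^3 + 10*y^2 - 36*y - 56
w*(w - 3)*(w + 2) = w^3 - w^2 - 6*w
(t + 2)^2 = t^2 + 4*t + 4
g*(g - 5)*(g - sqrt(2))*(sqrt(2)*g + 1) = sqrt(2)*g^4 - 5*sqrt(2)*g^3 - g^3 - sqrt(2)*g^2 + 5*g^2 + 5*sqrt(2)*g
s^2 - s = s*(s - 1)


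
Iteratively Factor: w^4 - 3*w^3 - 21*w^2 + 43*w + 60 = (w + 1)*(w^3 - 4*w^2 - 17*w + 60) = (w - 5)*(w + 1)*(w^2 + w - 12) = (w - 5)*(w - 3)*(w + 1)*(w + 4)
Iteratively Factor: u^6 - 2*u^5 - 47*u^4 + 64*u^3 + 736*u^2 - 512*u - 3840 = (u - 4)*(u^5 + 2*u^4 - 39*u^3 - 92*u^2 + 368*u + 960) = (u - 4)*(u + 4)*(u^4 - 2*u^3 - 31*u^2 + 32*u + 240) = (u - 4)*(u + 4)^2*(u^3 - 6*u^2 - 7*u + 60) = (u - 4)*(u + 3)*(u + 4)^2*(u^2 - 9*u + 20) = (u - 5)*(u - 4)*(u + 3)*(u + 4)^2*(u - 4)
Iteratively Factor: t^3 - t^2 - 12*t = (t)*(t^2 - t - 12) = t*(t - 4)*(t + 3)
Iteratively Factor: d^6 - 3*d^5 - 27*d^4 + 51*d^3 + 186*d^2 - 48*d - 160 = (d - 4)*(d^5 + d^4 - 23*d^3 - 41*d^2 + 22*d + 40) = (d - 4)*(d + 1)*(d^4 - 23*d^2 - 18*d + 40) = (d - 4)*(d + 1)*(d + 4)*(d^3 - 4*d^2 - 7*d + 10) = (d - 5)*(d - 4)*(d + 1)*(d + 4)*(d^2 + d - 2) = (d - 5)*(d - 4)*(d + 1)*(d + 2)*(d + 4)*(d - 1)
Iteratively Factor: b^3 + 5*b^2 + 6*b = (b + 3)*(b^2 + 2*b) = b*(b + 3)*(b + 2)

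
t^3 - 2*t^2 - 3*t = t*(t - 3)*(t + 1)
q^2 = q^2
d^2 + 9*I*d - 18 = (d + 3*I)*(d + 6*I)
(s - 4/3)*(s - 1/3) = s^2 - 5*s/3 + 4/9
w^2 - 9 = (w - 3)*(w + 3)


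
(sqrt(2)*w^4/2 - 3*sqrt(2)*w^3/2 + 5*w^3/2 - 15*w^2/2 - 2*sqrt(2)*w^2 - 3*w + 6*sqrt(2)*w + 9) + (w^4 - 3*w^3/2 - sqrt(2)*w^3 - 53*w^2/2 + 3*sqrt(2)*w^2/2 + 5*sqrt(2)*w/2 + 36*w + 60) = sqrt(2)*w^4/2 + w^4 - 5*sqrt(2)*w^3/2 + w^3 - 34*w^2 - sqrt(2)*w^2/2 + 17*sqrt(2)*w/2 + 33*w + 69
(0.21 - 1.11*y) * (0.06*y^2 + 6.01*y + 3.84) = -0.0666*y^3 - 6.6585*y^2 - 3.0003*y + 0.8064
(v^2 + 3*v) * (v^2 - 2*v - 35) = v^4 + v^3 - 41*v^2 - 105*v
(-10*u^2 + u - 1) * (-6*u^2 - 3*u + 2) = 60*u^4 + 24*u^3 - 17*u^2 + 5*u - 2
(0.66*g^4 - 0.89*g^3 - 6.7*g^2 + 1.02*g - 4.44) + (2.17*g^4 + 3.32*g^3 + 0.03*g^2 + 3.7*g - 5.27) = 2.83*g^4 + 2.43*g^3 - 6.67*g^2 + 4.72*g - 9.71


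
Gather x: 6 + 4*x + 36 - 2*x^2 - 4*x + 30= 72 - 2*x^2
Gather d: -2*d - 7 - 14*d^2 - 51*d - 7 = -14*d^2 - 53*d - 14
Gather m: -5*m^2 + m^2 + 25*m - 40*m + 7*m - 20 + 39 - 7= -4*m^2 - 8*m + 12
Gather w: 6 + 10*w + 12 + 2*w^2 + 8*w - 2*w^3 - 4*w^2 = -2*w^3 - 2*w^2 + 18*w + 18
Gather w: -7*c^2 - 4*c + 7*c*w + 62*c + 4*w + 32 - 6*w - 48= -7*c^2 + 58*c + w*(7*c - 2) - 16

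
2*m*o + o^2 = o*(2*m + o)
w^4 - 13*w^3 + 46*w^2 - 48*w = w*(w - 8)*(w - 3)*(w - 2)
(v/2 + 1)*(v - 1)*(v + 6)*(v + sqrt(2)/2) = v^4/2 + sqrt(2)*v^3/4 + 7*v^3/2 + 2*v^2 + 7*sqrt(2)*v^2/4 - 6*v + sqrt(2)*v - 3*sqrt(2)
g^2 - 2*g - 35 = (g - 7)*(g + 5)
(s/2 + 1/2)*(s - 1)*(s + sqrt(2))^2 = s^4/2 + sqrt(2)*s^3 + s^2/2 - sqrt(2)*s - 1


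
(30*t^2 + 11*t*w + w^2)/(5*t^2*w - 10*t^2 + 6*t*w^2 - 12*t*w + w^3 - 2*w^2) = (6*t + w)/(t*w - 2*t + w^2 - 2*w)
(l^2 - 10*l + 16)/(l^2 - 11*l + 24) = (l - 2)/(l - 3)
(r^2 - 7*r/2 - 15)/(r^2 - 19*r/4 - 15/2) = 2*(2*r + 5)/(4*r + 5)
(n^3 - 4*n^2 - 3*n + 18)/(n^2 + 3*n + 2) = (n^2 - 6*n + 9)/(n + 1)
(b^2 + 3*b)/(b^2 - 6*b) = (b + 3)/(b - 6)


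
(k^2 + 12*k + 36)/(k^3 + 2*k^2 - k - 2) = (k^2 + 12*k + 36)/(k^3 + 2*k^2 - k - 2)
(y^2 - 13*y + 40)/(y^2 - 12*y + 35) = (y - 8)/(y - 7)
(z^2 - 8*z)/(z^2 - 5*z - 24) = z/(z + 3)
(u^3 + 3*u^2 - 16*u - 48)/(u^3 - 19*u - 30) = (u^2 - 16)/(u^2 - 3*u - 10)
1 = 1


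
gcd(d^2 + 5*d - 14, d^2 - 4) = d - 2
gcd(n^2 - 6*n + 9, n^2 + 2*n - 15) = n - 3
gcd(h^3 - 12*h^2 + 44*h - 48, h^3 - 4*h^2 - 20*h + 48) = h^2 - 8*h + 12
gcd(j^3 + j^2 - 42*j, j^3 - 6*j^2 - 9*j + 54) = j - 6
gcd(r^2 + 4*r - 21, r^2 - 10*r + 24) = 1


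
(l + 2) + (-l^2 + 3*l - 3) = -l^2 + 4*l - 1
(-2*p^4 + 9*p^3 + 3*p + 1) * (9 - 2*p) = 4*p^5 - 36*p^4 + 81*p^3 - 6*p^2 + 25*p + 9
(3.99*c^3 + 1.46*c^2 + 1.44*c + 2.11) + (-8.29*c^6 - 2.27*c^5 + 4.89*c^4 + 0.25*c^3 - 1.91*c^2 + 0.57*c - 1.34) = -8.29*c^6 - 2.27*c^5 + 4.89*c^4 + 4.24*c^3 - 0.45*c^2 + 2.01*c + 0.77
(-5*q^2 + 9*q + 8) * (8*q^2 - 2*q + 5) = -40*q^4 + 82*q^3 + 21*q^2 + 29*q + 40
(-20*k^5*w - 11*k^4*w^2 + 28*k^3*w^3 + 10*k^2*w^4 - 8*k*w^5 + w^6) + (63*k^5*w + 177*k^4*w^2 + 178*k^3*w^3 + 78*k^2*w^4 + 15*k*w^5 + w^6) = 43*k^5*w + 166*k^4*w^2 + 206*k^3*w^3 + 88*k^2*w^4 + 7*k*w^5 + 2*w^6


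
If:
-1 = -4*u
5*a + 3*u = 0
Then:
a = -3/20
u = 1/4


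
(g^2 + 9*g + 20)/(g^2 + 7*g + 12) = (g + 5)/(g + 3)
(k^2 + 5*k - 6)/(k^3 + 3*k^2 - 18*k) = (k - 1)/(k*(k - 3))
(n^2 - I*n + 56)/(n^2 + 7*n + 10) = (n^2 - I*n + 56)/(n^2 + 7*n + 10)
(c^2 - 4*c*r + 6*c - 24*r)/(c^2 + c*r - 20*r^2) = (c + 6)/(c + 5*r)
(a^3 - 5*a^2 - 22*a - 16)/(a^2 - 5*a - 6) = (a^2 - 6*a - 16)/(a - 6)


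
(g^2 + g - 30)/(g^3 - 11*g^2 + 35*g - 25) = (g + 6)/(g^2 - 6*g + 5)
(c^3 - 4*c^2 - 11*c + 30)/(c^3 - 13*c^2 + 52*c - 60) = (c + 3)/(c - 6)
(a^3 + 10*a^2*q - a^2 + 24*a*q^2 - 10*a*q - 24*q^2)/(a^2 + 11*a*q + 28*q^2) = (a^2 + 6*a*q - a - 6*q)/(a + 7*q)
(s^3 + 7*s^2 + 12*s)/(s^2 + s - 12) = s*(s + 3)/(s - 3)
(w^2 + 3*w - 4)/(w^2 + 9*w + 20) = (w - 1)/(w + 5)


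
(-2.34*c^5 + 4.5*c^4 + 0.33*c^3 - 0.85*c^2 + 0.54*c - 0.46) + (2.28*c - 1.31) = -2.34*c^5 + 4.5*c^4 + 0.33*c^3 - 0.85*c^2 + 2.82*c - 1.77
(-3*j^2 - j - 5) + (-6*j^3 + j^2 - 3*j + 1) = -6*j^3 - 2*j^2 - 4*j - 4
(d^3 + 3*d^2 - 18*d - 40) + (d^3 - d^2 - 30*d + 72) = 2*d^3 + 2*d^2 - 48*d + 32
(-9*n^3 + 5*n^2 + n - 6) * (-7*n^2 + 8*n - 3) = 63*n^5 - 107*n^4 + 60*n^3 + 35*n^2 - 51*n + 18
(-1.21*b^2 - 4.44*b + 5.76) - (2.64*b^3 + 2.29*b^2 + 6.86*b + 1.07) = -2.64*b^3 - 3.5*b^2 - 11.3*b + 4.69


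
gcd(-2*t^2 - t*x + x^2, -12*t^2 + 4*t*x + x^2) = -2*t + x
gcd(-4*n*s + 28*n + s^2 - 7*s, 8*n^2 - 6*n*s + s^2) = -4*n + s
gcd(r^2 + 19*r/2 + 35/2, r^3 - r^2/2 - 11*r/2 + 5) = r + 5/2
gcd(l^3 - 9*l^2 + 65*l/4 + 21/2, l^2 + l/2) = l + 1/2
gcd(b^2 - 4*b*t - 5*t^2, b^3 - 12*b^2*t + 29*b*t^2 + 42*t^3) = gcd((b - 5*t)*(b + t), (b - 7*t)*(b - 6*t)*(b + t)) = b + t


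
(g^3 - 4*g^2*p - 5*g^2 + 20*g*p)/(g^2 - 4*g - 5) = g*(g - 4*p)/(g + 1)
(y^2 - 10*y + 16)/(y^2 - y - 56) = (y - 2)/(y + 7)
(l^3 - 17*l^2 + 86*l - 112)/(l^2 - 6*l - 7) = (l^2 - 10*l + 16)/(l + 1)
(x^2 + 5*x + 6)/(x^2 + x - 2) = (x + 3)/(x - 1)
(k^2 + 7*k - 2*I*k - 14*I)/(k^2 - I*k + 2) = (k + 7)/(k + I)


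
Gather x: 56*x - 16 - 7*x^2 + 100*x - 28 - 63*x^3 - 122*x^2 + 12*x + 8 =-63*x^3 - 129*x^2 + 168*x - 36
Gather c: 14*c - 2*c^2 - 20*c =-2*c^2 - 6*c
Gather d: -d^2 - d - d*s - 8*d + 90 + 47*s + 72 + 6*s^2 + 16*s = -d^2 + d*(-s - 9) + 6*s^2 + 63*s + 162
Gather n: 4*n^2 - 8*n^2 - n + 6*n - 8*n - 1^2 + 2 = -4*n^2 - 3*n + 1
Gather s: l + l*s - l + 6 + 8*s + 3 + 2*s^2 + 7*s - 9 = 2*s^2 + s*(l + 15)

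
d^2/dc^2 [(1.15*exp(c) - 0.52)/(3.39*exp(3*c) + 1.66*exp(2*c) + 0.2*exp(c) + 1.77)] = (52.86366*exp(6*c) - 34.368498*exp(5*c) - 32.138588*exp(4*c) - 96.523053*exp(3*c) + 7.289904*exp(2*c) + 5.683556*exp(c) + 3.786915)*exp(c)/(38.958219*exp(9*c) + 57.230658*exp(8*c) + 34.919712*exp(7*c) + 72.350227*exp(6*c) + 61.823148*exp(5*c) + 22.031796*exp(4*c) + 35.395433*exp(3*c) + 15.814242*exp(2*c) + 1.87974*exp(c) + 5.545233)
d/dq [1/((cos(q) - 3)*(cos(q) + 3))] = sin(2*q)/((cos(q) - 3)^2*(cos(q) + 3)^2)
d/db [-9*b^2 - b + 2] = -18*b - 1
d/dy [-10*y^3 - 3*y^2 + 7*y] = -30*y^2 - 6*y + 7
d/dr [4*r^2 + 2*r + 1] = 8*r + 2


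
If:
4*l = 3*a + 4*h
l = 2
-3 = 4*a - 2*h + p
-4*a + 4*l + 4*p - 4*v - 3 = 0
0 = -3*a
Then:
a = 0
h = 2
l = 2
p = 1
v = 9/4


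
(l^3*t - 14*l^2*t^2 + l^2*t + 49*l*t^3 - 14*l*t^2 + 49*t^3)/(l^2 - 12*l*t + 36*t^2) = t*(l^3 - 14*l^2*t + l^2 + 49*l*t^2 - 14*l*t + 49*t^2)/(l^2 - 12*l*t + 36*t^2)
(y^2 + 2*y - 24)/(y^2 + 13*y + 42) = (y - 4)/(y + 7)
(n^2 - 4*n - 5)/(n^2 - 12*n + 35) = (n + 1)/(n - 7)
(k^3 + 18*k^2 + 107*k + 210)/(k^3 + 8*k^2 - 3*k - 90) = (k + 7)/(k - 3)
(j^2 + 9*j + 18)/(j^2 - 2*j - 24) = (j^2 + 9*j + 18)/(j^2 - 2*j - 24)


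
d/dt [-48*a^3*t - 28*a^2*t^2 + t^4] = -48*a^3 - 56*a^2*t + 4*t^3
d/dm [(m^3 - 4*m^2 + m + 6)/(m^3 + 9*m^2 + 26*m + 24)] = (13*m^4 + 50*m^3 - 59*m^2 - 300*m - 132)/(m^6 + 18*m^5 + 133*m^4 + 516*m^3 + 1108*m^2 + 1248*m + 576)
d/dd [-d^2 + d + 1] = 1 - 2*d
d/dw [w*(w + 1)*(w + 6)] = 3*w^2 + 14*w + 6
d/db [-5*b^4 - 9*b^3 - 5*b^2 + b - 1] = -20*b^3 - 27*b^2 - 10*b + 1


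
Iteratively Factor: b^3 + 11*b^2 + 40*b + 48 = (b + 3)*(b^2 + 8*b + 16) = (b + 3)*(b + 4)*(b + 4)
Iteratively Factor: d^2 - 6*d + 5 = (d - 5)*(d - 1)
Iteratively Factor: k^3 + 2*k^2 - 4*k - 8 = (k - 2)*(k^2 + 4*k + 4) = (k - 2)*(k + 2)*(k + 2)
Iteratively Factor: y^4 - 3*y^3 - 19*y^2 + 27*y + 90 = (y + 3)*(y^3 - 6*y^2 - y + 30) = (y - 3)*(y + 3)*(y^2 - 3*y - 10) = (y - 3)*(y + 2)*(y + 3)*(y - 5)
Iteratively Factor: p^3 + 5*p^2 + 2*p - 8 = (p + 4)*(p^2 + p - 2) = (p + 2)*(p + 4)*(p - 1)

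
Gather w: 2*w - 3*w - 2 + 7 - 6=-w - 1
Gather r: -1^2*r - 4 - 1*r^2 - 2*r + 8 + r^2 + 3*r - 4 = 0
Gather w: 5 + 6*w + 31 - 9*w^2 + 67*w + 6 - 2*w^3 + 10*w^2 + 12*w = -2*w^3 + w^2 + 85*w + 42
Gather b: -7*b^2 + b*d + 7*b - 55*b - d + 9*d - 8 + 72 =-7*b^2 + b*(d - 48) + 8*d + 64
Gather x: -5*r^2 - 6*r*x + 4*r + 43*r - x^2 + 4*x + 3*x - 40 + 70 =-5*r^2 + 47*r - x^2 + x*(7 - 6*r) + 30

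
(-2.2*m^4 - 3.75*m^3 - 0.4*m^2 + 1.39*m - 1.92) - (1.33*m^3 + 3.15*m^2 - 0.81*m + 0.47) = -2.2*m^4 - 5.08*m^3 - 3.55*m^2 + 2.2*m - 2.39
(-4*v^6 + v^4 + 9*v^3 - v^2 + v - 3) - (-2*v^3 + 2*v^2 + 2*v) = -4*v^6 + v^4 + 11*v^3 - 3*v^2 - v - 3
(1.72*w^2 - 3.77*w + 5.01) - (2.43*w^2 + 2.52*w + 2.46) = -0.71*w^2 - 6.29*w + 2.55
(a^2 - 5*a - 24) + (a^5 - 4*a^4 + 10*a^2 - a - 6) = a^5 - 4*a^4 + 11*a^2 - 6*a - 30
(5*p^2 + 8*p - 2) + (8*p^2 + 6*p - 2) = 13*p^2 + 14*p - 4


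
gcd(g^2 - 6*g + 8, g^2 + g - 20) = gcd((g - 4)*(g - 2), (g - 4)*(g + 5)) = g - 4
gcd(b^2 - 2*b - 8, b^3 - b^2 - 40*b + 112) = b - 4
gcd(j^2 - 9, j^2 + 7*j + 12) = j + 3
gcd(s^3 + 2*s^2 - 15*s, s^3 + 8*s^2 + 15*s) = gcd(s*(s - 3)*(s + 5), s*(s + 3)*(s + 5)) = s^2 + 5*s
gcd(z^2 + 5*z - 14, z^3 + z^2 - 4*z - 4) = z - 2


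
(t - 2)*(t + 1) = t^2 - t - 2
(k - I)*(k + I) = k^2 + 1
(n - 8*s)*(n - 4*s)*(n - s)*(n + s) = n^4 - 12*n^3*s + 31*n^2*s^2 + 12*n*s^3 - 32*s^4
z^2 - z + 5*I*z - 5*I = (z - 1)*(z + 5*I)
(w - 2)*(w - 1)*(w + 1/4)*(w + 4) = w^4 + 5*w^3/4 - 39*w^2/4 + 11*w/2 + 2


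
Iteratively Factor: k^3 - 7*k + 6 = (k - 2)*(k^2 + 2*k - 3) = (k - 2)*(k + 3)*(k - 1)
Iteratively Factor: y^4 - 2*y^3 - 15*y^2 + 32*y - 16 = (y + 4)*(y^3 - 6*y^2 + 9*y - 4) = (y - 4)*(y + 4)*(y^2 - 2*y + 1) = (y - 4)*(y - 1)*(y + 4)*(y - 1)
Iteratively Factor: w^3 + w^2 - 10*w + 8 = (w + 4)*(w^2 - 3*w + 2) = (w - 2)*(w + 4)*(w - 1)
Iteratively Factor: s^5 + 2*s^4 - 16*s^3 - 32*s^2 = (s)*(s^4 + 2*s^3 - 16*s^2 - 32*s) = s*(s + 4)*(s^3 - 2*s^2 - 8*s) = s*(s + 2)*(s + 4)*(s^2 - 4*s) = s*(s - 4)*(s + 2)*(s + 4)*(s)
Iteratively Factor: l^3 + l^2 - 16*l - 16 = (l + 4)*(l^2 - 3*l - 4) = (l + 1)*(l + 4)*(l - 4)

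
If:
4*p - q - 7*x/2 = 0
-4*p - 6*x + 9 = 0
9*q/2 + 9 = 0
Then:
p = 39/76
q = -2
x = 22/19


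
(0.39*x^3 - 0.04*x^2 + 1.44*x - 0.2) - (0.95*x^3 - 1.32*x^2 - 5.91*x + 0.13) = -0.56*x^3 + 1.28*x^2 + 7.35*x - 0.33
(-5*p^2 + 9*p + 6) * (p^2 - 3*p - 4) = -5*p^4 + 24*p^3 - p^2 - 54*p - 24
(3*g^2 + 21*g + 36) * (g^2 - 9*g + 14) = 3*g^4 - 6*g^3 - 111*g^2 - 30*g + 504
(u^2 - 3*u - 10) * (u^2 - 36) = u^4 - 3*u^3 - 46*u^2 + 108*u + 360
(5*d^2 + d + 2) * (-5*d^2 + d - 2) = -25*d^4 - 19*d^2 - 4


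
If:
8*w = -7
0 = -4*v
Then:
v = 0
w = -7/8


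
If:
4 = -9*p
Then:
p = -4/9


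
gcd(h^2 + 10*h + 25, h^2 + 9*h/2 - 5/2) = h + 5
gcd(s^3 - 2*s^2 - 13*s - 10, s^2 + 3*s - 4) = 1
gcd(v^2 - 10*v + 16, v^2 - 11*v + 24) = v - 8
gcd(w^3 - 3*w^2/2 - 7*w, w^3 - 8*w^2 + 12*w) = w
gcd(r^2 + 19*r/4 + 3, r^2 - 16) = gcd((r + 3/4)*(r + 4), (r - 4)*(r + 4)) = r + 4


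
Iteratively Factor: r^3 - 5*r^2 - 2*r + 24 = (r - 3)*(r^2 - 2*r - 8) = (r - 4)*(r - 3)*(r + 2)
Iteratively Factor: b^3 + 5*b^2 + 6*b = (b)*(b^2 + 5*b + 6) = b*(b + 2)*(b + 3)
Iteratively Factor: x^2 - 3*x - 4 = (x - 4)*(x + 1)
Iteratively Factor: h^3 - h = (h + 1)*(h^2 - h) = (h - 1)*(h + 1)*(h)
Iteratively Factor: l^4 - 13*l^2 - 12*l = (l - 4)*(l^3 + 4*l^2 + 3*l) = l*(l - 4)*(l^2 + 4*l + 3) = l*(l - 4)*(l + 1)*(l + 3)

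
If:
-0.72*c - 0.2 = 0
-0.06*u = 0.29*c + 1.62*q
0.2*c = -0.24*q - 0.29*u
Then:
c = -0.28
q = 0.04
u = 0.16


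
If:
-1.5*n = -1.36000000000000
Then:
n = 0.91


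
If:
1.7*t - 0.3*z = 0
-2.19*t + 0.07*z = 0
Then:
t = 0.00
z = 0.00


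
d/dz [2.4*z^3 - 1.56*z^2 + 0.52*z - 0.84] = 7.2*z^2 - 3.12*z + 0.52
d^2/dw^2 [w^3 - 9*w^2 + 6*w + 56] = 6*w - 18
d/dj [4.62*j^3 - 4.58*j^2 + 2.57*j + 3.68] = 13.86*j^2 - 9.16*j + 2.57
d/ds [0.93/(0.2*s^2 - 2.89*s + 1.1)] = (2.6877 - 0.372*s)/(0.2*s^2 - 2.89*s + 1.1)^2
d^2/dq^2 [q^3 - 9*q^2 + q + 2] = 6*q - 18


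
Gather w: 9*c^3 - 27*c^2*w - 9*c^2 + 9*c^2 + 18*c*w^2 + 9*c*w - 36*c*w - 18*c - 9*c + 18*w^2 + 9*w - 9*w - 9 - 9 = 9*c^3 - 27*c + w^2*(18*c + 18) + w*(-27*c^2 - 27*c) - 18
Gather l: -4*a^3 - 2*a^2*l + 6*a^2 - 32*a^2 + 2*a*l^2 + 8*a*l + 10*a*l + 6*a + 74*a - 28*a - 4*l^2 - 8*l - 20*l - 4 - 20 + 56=-4*a^3 - 26*a^2 + 52*a + l^2*(2*a - 4) + l*(-2*a^2 + 18*a - 28) + 32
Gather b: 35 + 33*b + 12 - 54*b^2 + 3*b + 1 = -54*b^2 + 36*b + 48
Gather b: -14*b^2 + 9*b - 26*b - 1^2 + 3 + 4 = -14*b^2 - 17*b + 6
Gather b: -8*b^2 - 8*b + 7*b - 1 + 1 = -8*b^2 - b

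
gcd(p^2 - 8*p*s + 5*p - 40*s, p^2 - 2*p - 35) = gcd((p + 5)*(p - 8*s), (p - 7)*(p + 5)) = p + 5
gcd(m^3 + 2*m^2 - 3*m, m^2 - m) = m^2 - m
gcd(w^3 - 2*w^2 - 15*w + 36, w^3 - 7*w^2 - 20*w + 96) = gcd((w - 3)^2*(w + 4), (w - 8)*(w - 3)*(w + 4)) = w^2 + w - 12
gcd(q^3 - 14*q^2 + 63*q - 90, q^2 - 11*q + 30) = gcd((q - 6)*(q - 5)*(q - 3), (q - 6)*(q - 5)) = q^2 - 11*q + 30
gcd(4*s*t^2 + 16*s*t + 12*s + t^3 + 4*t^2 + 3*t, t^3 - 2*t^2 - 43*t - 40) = t + 1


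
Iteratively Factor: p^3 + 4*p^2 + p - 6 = (p + 3)*(p^2 + p - 2) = (p - 1)*(p + 3)*(p + 2)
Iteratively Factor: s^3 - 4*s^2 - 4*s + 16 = (s + 2)*(s^2 - 6*s + 8) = (s - 2)*(s + 2)*(s - 4)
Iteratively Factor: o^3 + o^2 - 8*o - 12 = (o + 2)*(o^2 - o - 6) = (o - 3)*(o + 2)*(o + 2)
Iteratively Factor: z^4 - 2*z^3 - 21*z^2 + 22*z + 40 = (z - 5)*(z^3 + 3*z^2 - 6*z - 8) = (z - 5)*(z + 1)*(z^2 + 2*z - 8) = (z - 5)*(z + 1)*(z + 4)*(z - 2)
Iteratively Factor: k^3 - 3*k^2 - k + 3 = (k - 3)*(k^2 - 1) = (k - 3)*(k - 1)*(k + 1)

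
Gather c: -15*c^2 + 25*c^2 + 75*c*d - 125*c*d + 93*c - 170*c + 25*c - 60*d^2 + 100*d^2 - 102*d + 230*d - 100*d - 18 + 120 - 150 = 10*c^2 + c*(-50*d - 52) + 40*d^2 + 28*d - 48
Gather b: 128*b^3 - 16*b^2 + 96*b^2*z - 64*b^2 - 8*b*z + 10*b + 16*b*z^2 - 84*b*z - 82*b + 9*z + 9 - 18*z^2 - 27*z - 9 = 128*b^3 + b^2*(96*z - 80) + b*(16*z^2 - 92*z - 72) - 18*z^2 - 18*z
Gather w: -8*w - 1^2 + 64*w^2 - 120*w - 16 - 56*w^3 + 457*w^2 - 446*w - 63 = -56*w^3 + 521*w^2 - 574*w - 80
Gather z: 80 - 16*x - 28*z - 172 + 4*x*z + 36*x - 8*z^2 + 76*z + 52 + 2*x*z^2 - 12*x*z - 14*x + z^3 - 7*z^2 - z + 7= 6*x + z^3 + z^2*(2*x - 15) + z*(47 - 8*x) - 33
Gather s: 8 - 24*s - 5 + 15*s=3 - 9*s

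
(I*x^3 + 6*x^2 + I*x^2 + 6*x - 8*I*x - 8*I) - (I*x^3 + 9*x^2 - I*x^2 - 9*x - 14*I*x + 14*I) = -3*x^2 + 2*I*x^2 + 15*x + 6*I*x - 22*I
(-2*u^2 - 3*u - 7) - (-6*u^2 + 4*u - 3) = 4*u^2 - 7*u - 4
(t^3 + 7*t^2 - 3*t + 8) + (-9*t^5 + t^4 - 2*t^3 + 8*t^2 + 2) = -9*t^5 + t^4 - t^3 + 15*t^2 - 3*t + 10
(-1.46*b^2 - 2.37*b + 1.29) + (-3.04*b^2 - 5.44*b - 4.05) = -4.5*b^2 - 7.81*b - 2.76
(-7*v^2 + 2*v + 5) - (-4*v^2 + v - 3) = -3*v^2 + v + 8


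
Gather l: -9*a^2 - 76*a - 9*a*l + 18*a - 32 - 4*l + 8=-9*a^2 - 58*a + l*(-9*a - 4) - 24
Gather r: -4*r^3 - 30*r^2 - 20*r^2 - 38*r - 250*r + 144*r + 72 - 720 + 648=-4*r^3 - 50*r^2 - 144*r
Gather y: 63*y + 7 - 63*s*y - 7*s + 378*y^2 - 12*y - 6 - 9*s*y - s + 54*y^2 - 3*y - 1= -8*s + 432*y^2 + y*(48 - 72*s)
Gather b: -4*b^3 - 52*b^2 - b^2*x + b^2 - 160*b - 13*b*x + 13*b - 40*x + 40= -4*b^3 + b^2*(-x - 51) + b*(-13*x - 147) - 40*x + 40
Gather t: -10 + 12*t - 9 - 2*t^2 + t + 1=-2*t^2 + 13*t - 18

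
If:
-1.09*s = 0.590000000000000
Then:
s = -0.54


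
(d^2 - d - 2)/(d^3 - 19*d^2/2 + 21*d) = 2*(d^2 - d - 2)/(d*(2*d^2 - 19*d + 42))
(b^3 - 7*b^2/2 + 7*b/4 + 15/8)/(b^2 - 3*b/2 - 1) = (b^2 - 4*b + 15/4)/(b - 2)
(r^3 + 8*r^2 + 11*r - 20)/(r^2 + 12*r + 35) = (r^2 + 3*r - 4)/(r + 7)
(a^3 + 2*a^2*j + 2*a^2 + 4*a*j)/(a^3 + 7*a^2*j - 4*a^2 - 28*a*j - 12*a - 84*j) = a*(a + 2*j)/(a^2 + 7*a*j - 6*a - 42*j)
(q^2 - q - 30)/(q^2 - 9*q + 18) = (q + 5)/(q - 3)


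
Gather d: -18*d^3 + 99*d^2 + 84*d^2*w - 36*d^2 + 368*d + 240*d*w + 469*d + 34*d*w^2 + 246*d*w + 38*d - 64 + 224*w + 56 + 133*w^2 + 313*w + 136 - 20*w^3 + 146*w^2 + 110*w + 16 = -18*d^3 + d^2*(84*w + 63) + d*(34*w^2 + 486*w + 875) - 20*w^3 + 279*w^2 + 647*w + 144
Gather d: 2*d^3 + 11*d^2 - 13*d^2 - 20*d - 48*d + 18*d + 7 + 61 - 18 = 2*d^3 - 2*d^2 - 50*d + 50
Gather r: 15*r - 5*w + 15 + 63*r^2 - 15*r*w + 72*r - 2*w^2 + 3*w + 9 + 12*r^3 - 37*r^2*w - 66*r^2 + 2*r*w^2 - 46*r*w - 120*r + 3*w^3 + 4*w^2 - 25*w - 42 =12*r^3 + r^2*(-37*w - 3) + r*(2*w^2 - 61*w - 33) + 3*w^3 + 2*w^2 - 27*w - 18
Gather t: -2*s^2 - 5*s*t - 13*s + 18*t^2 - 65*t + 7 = -2*s^2 - 13*s + 18*t^2 + t*(-5*s - 65) + 7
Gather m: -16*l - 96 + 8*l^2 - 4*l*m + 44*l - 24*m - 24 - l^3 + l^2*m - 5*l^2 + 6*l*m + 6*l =-l^3 + 3*l^2 + 34*l + m*(l^2 + 2*l - 24) - 120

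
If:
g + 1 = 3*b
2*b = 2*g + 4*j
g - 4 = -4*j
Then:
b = -3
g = -10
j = 7/2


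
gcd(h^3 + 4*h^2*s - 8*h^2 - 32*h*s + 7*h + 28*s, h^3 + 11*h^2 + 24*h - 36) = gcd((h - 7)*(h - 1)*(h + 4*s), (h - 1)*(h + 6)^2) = h - 1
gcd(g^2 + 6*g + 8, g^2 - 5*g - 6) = 1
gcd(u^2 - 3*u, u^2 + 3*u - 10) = 1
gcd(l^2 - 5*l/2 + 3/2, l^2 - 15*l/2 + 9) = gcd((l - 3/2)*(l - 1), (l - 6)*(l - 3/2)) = l - 3/2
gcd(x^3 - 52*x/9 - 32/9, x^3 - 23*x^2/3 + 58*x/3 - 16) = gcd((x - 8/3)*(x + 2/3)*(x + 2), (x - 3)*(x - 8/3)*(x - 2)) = x - 8/3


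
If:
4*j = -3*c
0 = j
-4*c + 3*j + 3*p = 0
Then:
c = 0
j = 0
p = 0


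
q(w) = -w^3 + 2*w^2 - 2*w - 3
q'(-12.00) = -482.00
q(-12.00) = 2037.00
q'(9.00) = -209.00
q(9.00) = -588.00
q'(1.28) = -1.80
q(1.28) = -4.38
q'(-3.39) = -50.04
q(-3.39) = 65.72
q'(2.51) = -10.86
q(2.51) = -11.23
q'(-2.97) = -40.34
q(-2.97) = 46.78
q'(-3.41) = -50.52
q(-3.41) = 66.73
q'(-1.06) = -9.61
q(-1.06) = 2.56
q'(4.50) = -44.75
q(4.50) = -62.62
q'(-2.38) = -28.51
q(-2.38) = 26.57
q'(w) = -3*w^2 + 4*w - 2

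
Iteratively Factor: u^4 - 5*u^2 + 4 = (u + 1)*(u^3 - u^2 - 4*u + 4) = (u + 1)*(u + 2)*(u^2 - 3*u + 2) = (u - 1)*(u + 1)*(u + 2)*(u - 2)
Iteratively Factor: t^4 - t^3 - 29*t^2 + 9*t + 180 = (t + 3)*(t^3 - 4*t^2 - 17*t + 60) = (t + 3)*(t + 4)*(t^2 - 8*t + 15) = (t - 5)*(t + 3)*(t + 4)*(t - 3)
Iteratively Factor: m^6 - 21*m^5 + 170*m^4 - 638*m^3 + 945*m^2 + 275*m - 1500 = (m - 3)*(m^5 - 18*m^4 + 116*m^3 - 290*m^2 + 75*m + 500) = (m - 3)*(m + 1)*(m^4 - 19*m^3 + 135*m^2 - 425*m + 500) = (m - 5)*(m - 3)*(m + 1)*(m^3 - 14*m^2 + 65*m - 100) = (m - 5)^2*(m - 3)*(m + 1)*(m^2 - 9*m + 20) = (m - 5)^3*(m - 3)*(m + 1)*(m - 4)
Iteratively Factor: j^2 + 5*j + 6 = (j + 2)*(j + 3)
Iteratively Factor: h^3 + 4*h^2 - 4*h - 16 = (h - 2)*(h^2 + 6*h + 8) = (h - 2)*(h + 4)*(h + 2)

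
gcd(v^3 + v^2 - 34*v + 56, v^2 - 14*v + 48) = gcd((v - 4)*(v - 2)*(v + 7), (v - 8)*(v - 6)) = 1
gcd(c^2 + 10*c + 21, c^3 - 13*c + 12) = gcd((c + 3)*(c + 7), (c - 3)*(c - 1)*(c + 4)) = 1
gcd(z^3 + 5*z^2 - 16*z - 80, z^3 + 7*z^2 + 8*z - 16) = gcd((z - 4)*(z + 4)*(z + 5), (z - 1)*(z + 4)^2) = z + 4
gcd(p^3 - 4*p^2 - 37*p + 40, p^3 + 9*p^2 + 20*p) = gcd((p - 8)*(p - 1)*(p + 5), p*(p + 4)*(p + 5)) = p + 5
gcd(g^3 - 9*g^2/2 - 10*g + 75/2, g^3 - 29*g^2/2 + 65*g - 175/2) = g^2 - 15*g/2 + 25/2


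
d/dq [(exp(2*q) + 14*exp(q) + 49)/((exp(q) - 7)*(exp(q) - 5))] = (-26*exp(2*q) - 28*exp(q) + 1078)*exp(q)/(exp(4*q) - 24*exp(3*q) + 214*exp(2*q) - 840*exp(q) + 1225)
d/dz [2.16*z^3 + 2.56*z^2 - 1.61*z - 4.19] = 6.48*z^2 + 5.12*z - 1.61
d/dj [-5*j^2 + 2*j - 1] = 2 - 10*j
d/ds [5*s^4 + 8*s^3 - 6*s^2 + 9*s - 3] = 20*s^3 + 24*s^2 - 12*s + 9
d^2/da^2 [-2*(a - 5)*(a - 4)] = -4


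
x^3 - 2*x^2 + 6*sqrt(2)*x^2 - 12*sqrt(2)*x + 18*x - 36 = (x - 2)*(x + 3*sqrt(2))^2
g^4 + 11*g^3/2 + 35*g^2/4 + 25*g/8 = g*(g + 1/2)*(g + 5/2)^2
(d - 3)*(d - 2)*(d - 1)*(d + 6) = d^4 - 25*d^2 + 60*d - 36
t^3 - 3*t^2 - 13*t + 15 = (t - 5)*(t - 1)*(t + 3)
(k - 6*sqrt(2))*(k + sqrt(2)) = k^2 - 5*sqrt(2)*k - 12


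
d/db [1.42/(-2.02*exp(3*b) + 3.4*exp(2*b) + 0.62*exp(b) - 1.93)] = (8.6052*exp(2*b) - 9.656*exp(b) - 0.8804)*exp(b)/(2.02*exp(3*b) - 3.4*exp(2*b) - 0.62*exp(b) + 1.93)^2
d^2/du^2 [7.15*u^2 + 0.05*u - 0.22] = 14.3000000000000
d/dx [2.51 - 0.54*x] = -0.540000000000000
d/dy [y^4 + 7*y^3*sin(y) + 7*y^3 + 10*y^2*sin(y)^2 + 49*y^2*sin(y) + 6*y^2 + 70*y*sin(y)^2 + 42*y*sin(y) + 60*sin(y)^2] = 7*y^3*cos(y) + 4*y^3 + 21*y^2*sin(y) + 10*y^2*sin(2*y) + 49*y^2*cos(y) + 21*y^2 + 20*y*sin(y)^2 + 98*y*sin(y) + 70*y*sin(2*y) + 42*y*cos(y) + 12*y + 70*sin(y)^2 + 42*sin(y) + 60*sin(2*y)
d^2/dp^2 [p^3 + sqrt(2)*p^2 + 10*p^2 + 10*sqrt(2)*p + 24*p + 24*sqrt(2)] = 6*p + 2*sqrt(2) + 20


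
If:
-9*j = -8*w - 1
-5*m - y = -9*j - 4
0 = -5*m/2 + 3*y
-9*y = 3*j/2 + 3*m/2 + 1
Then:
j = -502/1077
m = -12/359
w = -1865/2872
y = -10/359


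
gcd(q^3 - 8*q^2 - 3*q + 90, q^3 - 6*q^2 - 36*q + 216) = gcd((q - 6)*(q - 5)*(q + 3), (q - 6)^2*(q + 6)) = q - 6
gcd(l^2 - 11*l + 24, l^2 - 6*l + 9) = l - 3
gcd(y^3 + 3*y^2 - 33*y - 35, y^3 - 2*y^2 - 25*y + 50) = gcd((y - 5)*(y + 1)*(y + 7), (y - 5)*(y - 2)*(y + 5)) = y - 5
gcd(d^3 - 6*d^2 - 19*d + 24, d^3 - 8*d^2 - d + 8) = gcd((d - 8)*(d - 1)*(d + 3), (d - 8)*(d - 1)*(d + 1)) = d^2 - 9*d + 8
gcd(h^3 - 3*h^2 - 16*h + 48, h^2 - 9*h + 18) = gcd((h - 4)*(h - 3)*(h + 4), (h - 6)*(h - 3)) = h - 3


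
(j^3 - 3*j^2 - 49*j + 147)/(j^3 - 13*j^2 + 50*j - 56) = (j^2 + 4*j - 21)/(j^2 - 6*j + 8)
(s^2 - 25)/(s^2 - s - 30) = (s - 5)/(s - 6)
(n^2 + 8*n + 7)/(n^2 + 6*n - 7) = (n + 1)/(n - 1)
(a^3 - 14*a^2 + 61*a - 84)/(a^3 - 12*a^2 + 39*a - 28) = (a - 3)/(a - 1)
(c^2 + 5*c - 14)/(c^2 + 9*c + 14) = (c - 2)/(c + 2)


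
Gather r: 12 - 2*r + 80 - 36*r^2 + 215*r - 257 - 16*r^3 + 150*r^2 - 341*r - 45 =-16*r^3 + 114*r^2 - 128*r - 210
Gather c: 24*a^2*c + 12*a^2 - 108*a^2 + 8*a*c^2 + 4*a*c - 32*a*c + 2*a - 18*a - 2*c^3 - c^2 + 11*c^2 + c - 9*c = -96*a^2 - 16*a - 2*c^3 + c^2*(8*a + 10) + c*(24*a^2 - 28*a - 8)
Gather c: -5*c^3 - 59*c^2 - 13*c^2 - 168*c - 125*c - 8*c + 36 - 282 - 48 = -5*c^3 - 72*c^2 - 301*c - 294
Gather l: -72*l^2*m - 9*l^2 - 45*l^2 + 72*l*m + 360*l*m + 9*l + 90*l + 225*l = l^2*(-72*m - 54) + l*(432*m + 324)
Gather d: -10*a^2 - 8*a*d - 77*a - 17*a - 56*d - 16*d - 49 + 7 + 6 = -10*a^2 - 94*a + d*(-8*a - 72) - 36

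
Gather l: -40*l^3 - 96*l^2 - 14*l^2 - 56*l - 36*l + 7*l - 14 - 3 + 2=-40*l^3 - 110*l^2 - 85*l - 15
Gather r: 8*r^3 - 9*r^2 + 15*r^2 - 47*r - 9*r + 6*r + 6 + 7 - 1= 8*r^3 + 6*r^2 - 50*r + 12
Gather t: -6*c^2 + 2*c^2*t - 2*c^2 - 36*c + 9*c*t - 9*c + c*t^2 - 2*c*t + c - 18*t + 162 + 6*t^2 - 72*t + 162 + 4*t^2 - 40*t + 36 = -8*c^2 - 44*c + t^2*(c + 10) + t*(2*c^2 + 7*c - 130) + 360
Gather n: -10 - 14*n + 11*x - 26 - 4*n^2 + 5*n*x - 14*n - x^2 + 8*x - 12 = -4*n^2 + n*(5*x - 28) - x^2 + 19*x - 48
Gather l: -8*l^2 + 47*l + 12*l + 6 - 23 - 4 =-8*l^2 + 59*l - 21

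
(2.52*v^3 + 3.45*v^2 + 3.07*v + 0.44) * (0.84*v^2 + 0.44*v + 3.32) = 2.1168*v^5 + 4.0068*v^4 + 12.4632*v^3 + 13.1744*v^2 + 10.386*v + 1.4608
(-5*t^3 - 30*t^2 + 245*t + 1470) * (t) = -5*t^4 - 30*t^3 + 245*t^2 + 1470*t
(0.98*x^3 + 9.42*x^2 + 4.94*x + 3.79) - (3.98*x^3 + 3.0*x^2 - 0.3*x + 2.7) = -3.0*x^3 + 6.42*x^2 + 5.24*x + 1.09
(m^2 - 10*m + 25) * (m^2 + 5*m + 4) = m^4 - 5*m^3 - 21*m^2 + 85*m + 100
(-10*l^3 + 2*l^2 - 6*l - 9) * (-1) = 10*l^3 - 2*l^2 + 6*l + 9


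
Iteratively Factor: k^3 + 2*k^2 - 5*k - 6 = (k - 2)*(k^2 + 4*k + 3) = (k - 2)*(k + 1)*(k + 3)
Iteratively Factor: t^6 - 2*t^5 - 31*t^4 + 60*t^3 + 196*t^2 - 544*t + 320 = (t + 4)*(t^5 - 6*t^4 - 7*t^3 + 88*t^2 - 156*t + 80) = (t - 1)*(t + 4)*(t^4 - 5*t^3 - 12*t^2 + 76*t - 80) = (t - 5)*(t - 1)*(t + 4)*(t^3 - 12*t + 16) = (t - 5)*(t - 2)*(t - 1)*(t + 4)*(t^2 + 2*t - 8) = (t - 5)*(t - 2)*(t - 1)*(t + 4)^2*(t - 2)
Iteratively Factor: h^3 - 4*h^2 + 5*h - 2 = (h - 2)*(h^2 - 2*h + 1) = (h - 2)*(h - 1)*(h - 1)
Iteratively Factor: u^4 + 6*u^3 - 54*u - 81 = (u + 3)*(u^3 + 3*u^2 - 9*u - 27) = (u - 3)*(u + 3)*(u^2 + 6*u + 9) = (u - 3)*(u + 3)^2*(u + 3)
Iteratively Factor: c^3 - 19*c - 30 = (c + 3)*(c^2 - 3*c - 10) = (c + 2)*(c + 3)*(c - 5)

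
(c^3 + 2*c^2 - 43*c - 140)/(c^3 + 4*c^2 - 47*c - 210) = (c + 4)/(c + 6)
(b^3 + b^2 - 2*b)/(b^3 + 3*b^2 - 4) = b/(b + 2)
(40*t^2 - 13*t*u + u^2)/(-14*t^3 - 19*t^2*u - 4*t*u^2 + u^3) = (-40*t^2 + 13*t*u - u^2)/(14*t^3 + 19*t^2*u + 4*t*u^2 - u^3)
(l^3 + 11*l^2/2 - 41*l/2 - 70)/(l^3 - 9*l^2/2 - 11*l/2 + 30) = (l + 7)/(l - 3)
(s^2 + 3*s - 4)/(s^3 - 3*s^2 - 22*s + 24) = 1/(s - 6)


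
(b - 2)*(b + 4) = b^2 + 2*b - 8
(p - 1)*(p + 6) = p^2 + 5*p - 6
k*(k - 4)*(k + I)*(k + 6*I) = k^4 - 4*k^3 + 7*I*k^3 - 6*k^2 - 28*I*k^2 + 24*k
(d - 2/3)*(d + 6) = d^2 + 16*d/3 - 4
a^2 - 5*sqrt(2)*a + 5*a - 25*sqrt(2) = (a + 5)*(a - 5*sqrt(2))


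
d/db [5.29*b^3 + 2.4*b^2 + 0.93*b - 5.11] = 15.87*b^2 + 4.8*b + 0.93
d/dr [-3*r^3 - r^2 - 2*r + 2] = -9*r^2 - 2*r - 2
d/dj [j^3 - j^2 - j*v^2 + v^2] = 3*j^2 - 2*j - v^2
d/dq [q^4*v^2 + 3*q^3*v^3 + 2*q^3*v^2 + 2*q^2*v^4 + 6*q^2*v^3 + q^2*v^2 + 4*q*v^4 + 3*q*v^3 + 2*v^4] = v^2*(4*q^3 + 9*q^2*v + 6*q^2 + 4*q*v^2 + 12*q*v + 2*q + 4*v^2 + 3*v)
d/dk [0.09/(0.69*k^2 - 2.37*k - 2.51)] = (0.2133 - 0.1242*k)/(-0.69*k^2 + 2.37*k + 2.51)^2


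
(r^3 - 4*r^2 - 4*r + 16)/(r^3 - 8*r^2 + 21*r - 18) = (r^2 - 2*r - 8)/(r^2 - 6*r + 9)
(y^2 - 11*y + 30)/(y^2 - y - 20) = (y - 6)/(y + 4)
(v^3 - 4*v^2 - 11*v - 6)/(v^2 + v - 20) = (v^3 - 4*v^2 - 11*v - 6)/(v^2 + v - 20)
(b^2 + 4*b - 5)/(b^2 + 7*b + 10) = (b - 1)/(b + 2)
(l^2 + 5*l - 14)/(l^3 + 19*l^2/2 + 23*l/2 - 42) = 2*(l - 2)/(2*l^2 + 5*l - 12)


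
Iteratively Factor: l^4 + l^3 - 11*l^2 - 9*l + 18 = (l - 1)*(l^3 + 2*l^2 - 9*l - 18) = (l - 1)*(l + 3)*(l^2 - l - 6) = (l - 3)*(l - 1)*(l + 3)*(l + 2)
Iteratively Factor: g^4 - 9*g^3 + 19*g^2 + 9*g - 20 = (g - 5)*(g^3 - 4*g^2 - g + 4) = (g - 5)*(g + 1)*(g^2 - 5*g + 4) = (g - 5)*(g - 4)*(g + 1)*(g - 1)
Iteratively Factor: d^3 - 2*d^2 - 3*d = (d - 3)*(d^2 + d) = (d - 3)*(d + 1)*(d)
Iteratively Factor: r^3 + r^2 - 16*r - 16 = (r + 4)*(r^2 - 3*r - 4) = (r + 1)*(r + 4)*(r - 4)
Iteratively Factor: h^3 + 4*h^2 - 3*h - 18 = (h - 2)*(h^2 + 6*h + 9) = (h - 2)*(h + 3)*(h + 3)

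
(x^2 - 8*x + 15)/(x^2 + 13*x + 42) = (x^2 - 8*x + 15)/(x^2 + 13*x + 42)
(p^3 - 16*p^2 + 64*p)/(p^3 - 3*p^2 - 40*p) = (p - 8)/(p + 5)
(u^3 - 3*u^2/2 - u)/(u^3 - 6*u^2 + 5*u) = (u^2 - 3*u/2 - 1)/(u^2 - 6*u + 5)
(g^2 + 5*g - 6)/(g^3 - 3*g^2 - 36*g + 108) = (g - 1)/(g^2 - 9*g + 18)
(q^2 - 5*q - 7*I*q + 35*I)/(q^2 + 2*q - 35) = (q - 7*I)/(q + 7)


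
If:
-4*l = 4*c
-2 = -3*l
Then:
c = -2/3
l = 2/3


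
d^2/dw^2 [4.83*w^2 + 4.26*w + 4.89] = 9.66000000000000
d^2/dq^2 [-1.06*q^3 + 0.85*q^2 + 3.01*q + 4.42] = 1.7 - 6.36*q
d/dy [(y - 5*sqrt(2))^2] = 2*y - 10*sqrt(2)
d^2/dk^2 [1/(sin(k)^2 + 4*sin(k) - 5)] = -(4*sin(k)^3 + 16*sin(k)^2 + 46*sin(k) + 42)/((sin(k) - 1)^2*(sin(k) + 5)^3)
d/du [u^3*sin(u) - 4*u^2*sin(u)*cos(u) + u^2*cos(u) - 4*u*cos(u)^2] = u^3*cos(u) + 2*u^2*sin(u) - 8*u^2*cos(u)^2 + 4*u^2 + 2*u*cos(u) - 4*cos(u)^2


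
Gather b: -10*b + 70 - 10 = 60 - 10*b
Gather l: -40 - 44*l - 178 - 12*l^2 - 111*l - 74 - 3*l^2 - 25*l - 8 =-15*l^2 - 180*l - 300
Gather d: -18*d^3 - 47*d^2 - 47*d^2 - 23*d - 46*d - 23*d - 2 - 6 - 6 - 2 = -18*d^3 - 94*d^2 - 92*d - 16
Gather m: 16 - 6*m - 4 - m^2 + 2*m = -m^2 - 4*m + 12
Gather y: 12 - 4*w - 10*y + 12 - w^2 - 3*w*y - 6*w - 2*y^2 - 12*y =-w^2 - 10*w - 2*y^2 + y*(-3*w - 22) + 24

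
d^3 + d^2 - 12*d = d*(d - 3)*(d + 4)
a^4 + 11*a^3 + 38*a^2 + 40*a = a*(a + 2)*(a + 4)*(a + 5)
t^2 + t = t*(t + 1)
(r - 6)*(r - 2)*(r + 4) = r^3 - 4*r^2 - 20*r + 48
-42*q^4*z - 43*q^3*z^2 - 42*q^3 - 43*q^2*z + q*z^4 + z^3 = (-7*q + z)*(q + z)*(6*q + z)*(q*z + 1)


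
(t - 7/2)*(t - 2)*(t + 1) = t^3 - 9*t^2/2 + 3*t/2 + 7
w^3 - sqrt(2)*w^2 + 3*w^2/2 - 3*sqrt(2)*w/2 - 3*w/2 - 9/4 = (w + 3/2)*(w - 3*sqrt(2)/2)*(w + sqrt(2)/2)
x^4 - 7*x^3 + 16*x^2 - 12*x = x*(x - 3)*(x - 2)^2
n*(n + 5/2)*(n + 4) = n^3 + 13*n^2/2 + 10*n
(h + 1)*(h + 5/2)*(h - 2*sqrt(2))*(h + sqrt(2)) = h^4 - sqrt(2)*h^3 + 7*h^3/2 - 7*sqrt(2)*h^2/2 - 3*h^2/2 - 14*h - 5*sqrt(2)*h/2 - 10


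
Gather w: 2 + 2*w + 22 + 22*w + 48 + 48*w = 72*w + 72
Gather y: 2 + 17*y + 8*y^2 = 8*y^2 + 17*y + 2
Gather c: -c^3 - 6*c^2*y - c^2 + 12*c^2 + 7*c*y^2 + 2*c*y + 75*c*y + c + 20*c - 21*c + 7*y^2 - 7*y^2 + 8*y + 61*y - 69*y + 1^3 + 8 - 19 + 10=-c^3 + c^2*(11 - 6*y) + c*(7*y^2 + 77*y)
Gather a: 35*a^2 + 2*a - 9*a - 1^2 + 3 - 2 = 35*a^2 - 7*a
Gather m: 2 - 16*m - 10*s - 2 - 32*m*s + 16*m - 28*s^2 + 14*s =-32*m*s - 28*s^2 + 4*s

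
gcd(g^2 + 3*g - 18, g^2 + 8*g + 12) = g + 6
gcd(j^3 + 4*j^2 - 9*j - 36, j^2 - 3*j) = j - 3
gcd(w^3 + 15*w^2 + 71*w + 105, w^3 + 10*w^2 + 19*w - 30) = w + 5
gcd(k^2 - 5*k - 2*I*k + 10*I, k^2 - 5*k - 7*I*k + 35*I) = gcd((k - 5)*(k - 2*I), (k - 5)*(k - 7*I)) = k - 5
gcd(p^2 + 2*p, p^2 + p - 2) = p + 2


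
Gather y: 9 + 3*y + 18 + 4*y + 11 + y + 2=8*y + 40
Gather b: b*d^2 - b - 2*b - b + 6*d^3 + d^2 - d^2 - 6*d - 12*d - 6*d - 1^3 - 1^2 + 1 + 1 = b*(d^2 - 4) + 6*d^3 - 24*d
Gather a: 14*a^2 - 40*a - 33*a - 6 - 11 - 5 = 14*a^2 - 73*a - 22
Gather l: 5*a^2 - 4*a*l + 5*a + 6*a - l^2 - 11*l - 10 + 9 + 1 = 5*a^2 + 11*a - l^2 + l*(-4*a - 11)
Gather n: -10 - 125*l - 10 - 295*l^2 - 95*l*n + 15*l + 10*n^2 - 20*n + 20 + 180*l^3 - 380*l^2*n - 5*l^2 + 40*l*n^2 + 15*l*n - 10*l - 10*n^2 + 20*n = 180*l^3 - 300*l^2 + 40*l*n^2 - 120*l + n*(-380*l^2 - 80*l)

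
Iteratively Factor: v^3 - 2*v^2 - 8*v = (v - 4)*(v^2 + 2*v) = (v - 4)*(v + 2)*(v)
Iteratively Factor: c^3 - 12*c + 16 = (c + 4)*(c^2 - 4*c + 4) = (c - 2)*(c + 4)*(c - 2)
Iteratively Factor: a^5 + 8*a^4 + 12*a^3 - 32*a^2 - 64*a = (a + 4)*(a^4 + 4*a^3 - 4*a^2 - 16*a) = a*(a + 4)*(a^3 + 4*a^2 - 4*a - 16) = a*(a + 2)*(a + 4)*(a^2 + 2*a - 8) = a*(a + 2)*(a + 4)^2*(a - 2)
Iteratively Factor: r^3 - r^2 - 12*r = (r + 3)*(r^2 - 4*r) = r*(r + 3)*(r - 4)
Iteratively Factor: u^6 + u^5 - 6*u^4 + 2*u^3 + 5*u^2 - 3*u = (u - 1)*(u^5 + 2*u^4 - 4*u^3 - 2*u^2 + 3*u) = u*(u - 1)*(u^4 + 2*u^3 - 4*u^2 - 2*u + 3) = u*(u - 1)^2*(u^3 + 3*u^2 - u - 3) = u*(u - 1)^2*(u + 1)*(u^2 + 2*u - 3) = u*(u - 1)^2*(u + 1)*(u + 3)*(u - 1)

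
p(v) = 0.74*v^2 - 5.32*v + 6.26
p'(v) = 1.48*v - 5.32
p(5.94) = 0.77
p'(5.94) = 3.47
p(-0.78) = 10.86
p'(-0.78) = -6.47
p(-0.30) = 7.92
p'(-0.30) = -5.76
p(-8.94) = 112.96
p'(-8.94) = -18.55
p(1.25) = 0.77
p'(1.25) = -3.47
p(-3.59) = 34.90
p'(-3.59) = -10.63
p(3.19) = -3.18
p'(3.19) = -0.60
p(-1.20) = 13.71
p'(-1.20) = -7.10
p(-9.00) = 114.08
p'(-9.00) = -18.64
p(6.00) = 0.98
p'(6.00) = 3.56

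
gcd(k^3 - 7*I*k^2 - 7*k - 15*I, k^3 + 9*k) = k - 3*I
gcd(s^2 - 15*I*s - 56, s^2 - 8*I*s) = s - 8*I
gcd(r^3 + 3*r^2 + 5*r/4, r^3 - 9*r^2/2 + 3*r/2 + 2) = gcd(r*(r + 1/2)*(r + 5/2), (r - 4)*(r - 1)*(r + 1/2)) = r + 1/2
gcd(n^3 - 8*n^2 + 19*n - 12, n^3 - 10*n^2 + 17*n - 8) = n - 1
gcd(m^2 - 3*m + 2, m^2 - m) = m - 1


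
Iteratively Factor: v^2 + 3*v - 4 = (v + 4)*(v - 1)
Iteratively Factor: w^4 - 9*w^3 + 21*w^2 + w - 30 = (w - 2)*(w^3 - 7*w^2 + 7*w + 15) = (w - 5)*(w - 2)*(w^2 - 2*w - 3) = (w - 5)*(w - 2)*(w + 1)*(w - 3)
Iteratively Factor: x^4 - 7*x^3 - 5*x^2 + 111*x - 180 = (x - 3)*(x^3 - 4*x^2 - 17*x + 60) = (x - 3)*(x + 4)*(x^2 - 8*x + 15) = (x - 3)^2*(x + 4)*(x - 5)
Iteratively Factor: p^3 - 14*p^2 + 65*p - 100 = (p - 5)*(p^2 - 9*p + 20) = (p - 5)^2*(p - 4)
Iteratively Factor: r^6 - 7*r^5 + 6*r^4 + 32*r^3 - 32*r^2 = (r)*(r^5 - 7*r^4 + 6*r^3 + 32*r^2 - 32*r) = r^2*(r^4 - 7*r^3 + 6*r^2 + 32*r - 32) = r^2*(r - 4)*(r^3 - 3*r^2 - 6*r + 8) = r^2*(r - 4)*(r - 1)*(r^2 - 2*r - 8) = r^2*(r - 4)^2*(r - 1)*(r + 2)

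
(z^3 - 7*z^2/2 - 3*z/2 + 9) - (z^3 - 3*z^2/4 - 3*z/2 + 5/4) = 31/4 - 11*z^2/4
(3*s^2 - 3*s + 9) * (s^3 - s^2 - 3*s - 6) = 3*s^5 - 6*s^4 + 3*s^3 - 18*s^2 - 9*s - 54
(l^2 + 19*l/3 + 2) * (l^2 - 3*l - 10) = l^4 + 10*l^3/3 - 27*l^2 - 208*l/3 - 20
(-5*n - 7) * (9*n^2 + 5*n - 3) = -45*n^3 - 88*n^2 - 20*n + 21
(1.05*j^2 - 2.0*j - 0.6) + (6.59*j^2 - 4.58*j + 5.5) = 7.64*j^2 - 6.58*j + 4.9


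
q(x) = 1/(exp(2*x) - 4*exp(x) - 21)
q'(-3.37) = 0.00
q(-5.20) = -0.05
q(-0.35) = -0.04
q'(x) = (-2*exp(2*x) + 4*exp(x))/(exp(2*x) - 4*exp(x) - 21)^2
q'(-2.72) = 0.00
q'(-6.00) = 0.00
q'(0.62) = 0.00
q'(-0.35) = 0.00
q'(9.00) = 0.00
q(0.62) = -0.04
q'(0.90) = -0.00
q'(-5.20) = 0.00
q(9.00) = 0.00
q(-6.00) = -0.05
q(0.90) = -0.04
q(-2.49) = -0.05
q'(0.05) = 0.00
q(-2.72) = -0.05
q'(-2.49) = 0.00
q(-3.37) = -0.05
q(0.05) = -0.04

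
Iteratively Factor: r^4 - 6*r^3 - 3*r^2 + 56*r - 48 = (r - 4)*(r^3 - 2*r^2 - 11*r + 12) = (r - 4)*(r - 1)*(r^2 - r - 12) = (r - 4)^2*(r - 1)*(r + 3)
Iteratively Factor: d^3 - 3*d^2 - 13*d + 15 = (d + 3)*(d^2 - 6*d + 5) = (d - 1)*(d + 3)*(d - 5)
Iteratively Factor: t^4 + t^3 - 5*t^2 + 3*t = (t)*(t^3 + t^2 - 5*t + 3) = t*(t - 1)*(t^2 + 2*t - 3) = t*(t - 1)^2*(t + 3)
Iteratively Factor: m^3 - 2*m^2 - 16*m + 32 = (m - 4)*(m^2 + 2*m - 8) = (m - 4)*(m + 4)*(m - 2)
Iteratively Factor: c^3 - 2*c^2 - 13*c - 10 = (c + 2)*(c^2 - 4*c - 5) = (c + 1)*(c + 2)*(c - 5)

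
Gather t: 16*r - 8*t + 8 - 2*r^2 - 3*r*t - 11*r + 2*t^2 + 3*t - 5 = -2*r^2 + 5*r + 2*t^2 + t*(-3*r - 5) + 3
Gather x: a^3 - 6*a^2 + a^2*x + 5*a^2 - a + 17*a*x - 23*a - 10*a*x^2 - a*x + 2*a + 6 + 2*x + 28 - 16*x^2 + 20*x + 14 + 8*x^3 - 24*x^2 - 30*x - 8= a^3 - a^2 - 22*a + 8*x^3 + x^2*(-10*a - 40) + x*(a^2 + 16*a - 8) + 40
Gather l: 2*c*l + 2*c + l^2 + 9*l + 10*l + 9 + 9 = 2*c + l^2 + l*(2*c + 19) + 18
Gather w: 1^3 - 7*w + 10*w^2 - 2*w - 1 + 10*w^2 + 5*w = 20*w^2 - 4*w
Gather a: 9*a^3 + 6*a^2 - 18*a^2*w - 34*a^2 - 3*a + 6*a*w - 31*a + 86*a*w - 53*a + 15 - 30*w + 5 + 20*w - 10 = 9*a^3 + a^2*(-18*w - 28) + a*(92*w - 87) - 10*w + 10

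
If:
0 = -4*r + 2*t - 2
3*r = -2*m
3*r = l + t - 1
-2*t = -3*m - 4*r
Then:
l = -4/9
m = 2/3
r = -4/9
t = 1/9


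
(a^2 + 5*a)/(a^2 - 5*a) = (a + 5)/(a - 5)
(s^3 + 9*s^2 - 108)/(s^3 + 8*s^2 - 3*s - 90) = (s + 6)/(s + 5)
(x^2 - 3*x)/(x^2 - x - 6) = x/(x + 2)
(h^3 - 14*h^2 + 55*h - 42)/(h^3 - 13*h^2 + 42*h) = (h - 1)/h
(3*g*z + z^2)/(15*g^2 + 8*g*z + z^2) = z/(5*g + z)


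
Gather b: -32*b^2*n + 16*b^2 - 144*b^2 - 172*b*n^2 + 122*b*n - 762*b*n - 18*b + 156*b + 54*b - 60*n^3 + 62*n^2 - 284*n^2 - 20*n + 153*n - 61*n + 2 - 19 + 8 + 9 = b^2*(-32*n - 128) + b*(-172*n^2 - 640*n + 192) - 60*n^3 - 222*n^2 + 72*n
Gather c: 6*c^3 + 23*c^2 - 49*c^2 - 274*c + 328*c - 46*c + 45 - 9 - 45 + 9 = 6*c^3 - 26*c^2 + 8*c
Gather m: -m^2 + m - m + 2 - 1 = 1 - m^2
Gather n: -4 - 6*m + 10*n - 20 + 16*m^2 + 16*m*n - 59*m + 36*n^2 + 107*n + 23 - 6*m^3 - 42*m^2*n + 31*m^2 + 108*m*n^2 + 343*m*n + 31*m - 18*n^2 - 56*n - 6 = -6*m^3 + 47*m^2 - 34*m + n^2*(108*m + 18) + n*(-42*m^2 + 359*m + 61) - 7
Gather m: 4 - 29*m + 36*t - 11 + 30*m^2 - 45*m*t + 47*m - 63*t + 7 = 30*m^2 + m*(18 - 45*t) - 27*t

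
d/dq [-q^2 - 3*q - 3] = -2*q - 3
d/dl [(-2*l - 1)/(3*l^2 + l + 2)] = (-6*l^2 - 2*l + (2*l + 1)*(6*l + 1) - 4)/(3*l^2 + l + 2)^2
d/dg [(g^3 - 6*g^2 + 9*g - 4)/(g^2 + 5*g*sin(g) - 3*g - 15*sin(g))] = ((3*g^2 - 12*g + 9)*(g^2 + 5*g*sin(g) - 3*g - 15*sin(g)) + (-g^3 + 6*g^2 - 9*g + 4)*(5*g*cos(g) + 2*g + 5*sin(g) - 15*cos(g) - 3))/((g - 3)^2*(g + 5*sin(g))^2)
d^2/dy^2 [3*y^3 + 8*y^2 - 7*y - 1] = 18*y + 16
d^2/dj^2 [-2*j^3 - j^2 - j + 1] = -12*j - 2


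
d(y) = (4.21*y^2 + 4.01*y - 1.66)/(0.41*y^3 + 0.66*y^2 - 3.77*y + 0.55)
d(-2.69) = 2.41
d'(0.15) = -6337541.01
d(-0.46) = -1.10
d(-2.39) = 1.66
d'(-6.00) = -1.25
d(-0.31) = -1.41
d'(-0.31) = -2.45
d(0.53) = -1.37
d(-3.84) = 29.17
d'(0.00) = -13.40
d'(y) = (8.42*y + 4.01)/(0.41*y^3 + 0.66*y^2 - 3.77*y + 0.55) + (-1.23*y^2 - 1.32*y + 3.77)*(4.21*y^2 + 4.01*y - 1.66)/(0.41*y^3 + 0.66*y^2 - 3.77*y + 0.55)^2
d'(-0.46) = -1.84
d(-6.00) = -3.02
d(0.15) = -1313.49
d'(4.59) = -1.04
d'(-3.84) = -194.08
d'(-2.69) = -3.00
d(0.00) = -3.02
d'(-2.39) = -2.11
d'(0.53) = -3.94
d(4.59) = 2.87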